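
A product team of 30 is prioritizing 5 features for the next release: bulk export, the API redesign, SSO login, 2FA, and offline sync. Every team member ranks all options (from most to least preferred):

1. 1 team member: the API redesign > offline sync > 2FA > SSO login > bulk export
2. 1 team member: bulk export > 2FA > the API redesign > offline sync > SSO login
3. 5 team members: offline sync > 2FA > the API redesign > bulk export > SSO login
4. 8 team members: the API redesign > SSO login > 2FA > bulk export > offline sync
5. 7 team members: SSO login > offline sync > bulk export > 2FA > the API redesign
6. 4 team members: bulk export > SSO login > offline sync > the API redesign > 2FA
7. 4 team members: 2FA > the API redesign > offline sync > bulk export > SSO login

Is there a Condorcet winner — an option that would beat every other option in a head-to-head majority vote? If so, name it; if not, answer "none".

none

Checking pairwise contests:
the API redesign beats bulk export 18–12.
2FA beats the API redesign 17–13.
the API redesign beats SSO login 19–11.
SSO login beats 2FA 19–11.
SSO login beats offline sync 19–11.
Every option loses at least one head-to-head, so there is no Condorcet winner.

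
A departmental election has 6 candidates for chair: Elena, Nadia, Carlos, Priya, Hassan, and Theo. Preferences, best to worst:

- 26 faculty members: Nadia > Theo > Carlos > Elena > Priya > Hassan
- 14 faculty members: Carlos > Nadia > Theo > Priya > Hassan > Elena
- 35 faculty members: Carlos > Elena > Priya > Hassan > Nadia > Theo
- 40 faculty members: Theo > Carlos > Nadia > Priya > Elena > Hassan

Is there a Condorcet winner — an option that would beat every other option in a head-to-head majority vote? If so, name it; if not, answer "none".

Checking pairwise contests:
Nadia beats Elena 80–35.
Carlos beats Nadia 89–26.
Theo beats Carlos 66–49.
Elena beats Priya 61–54.
Elena beats Hassan 101–14.
Nadia beats Theo 75–40.
Every option loses at least one head-to-head, so there is no Condorcet winner.

none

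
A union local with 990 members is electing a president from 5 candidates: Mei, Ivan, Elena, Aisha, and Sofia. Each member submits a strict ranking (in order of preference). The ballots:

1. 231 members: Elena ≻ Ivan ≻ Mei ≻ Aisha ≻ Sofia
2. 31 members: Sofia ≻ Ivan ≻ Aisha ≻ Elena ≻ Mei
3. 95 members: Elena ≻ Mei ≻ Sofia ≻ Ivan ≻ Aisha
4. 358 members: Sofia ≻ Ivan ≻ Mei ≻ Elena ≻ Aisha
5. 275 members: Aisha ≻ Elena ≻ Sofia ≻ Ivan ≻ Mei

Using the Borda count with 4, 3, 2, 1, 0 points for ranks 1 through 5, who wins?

Mei: 231·2 + 31·0 + 95·3 + 358·2 + 275·0 = 1463
Ivan: 231·3 + 31·3 + 95·1 + 358·3 + 275·1 = 2230
Elena: 231·4 + 31·1 + 95·4 + 358·1 + 275·3 = 2518
Aisha: 231·1 + 31·2 + 95·0 + 358·0 + 275·4 = 1393
Sofia: 231·0 + 31·4 + 95·2 + 358·4 + 275·2 = 2296
Elena has the highest Borda score (2518).

Elena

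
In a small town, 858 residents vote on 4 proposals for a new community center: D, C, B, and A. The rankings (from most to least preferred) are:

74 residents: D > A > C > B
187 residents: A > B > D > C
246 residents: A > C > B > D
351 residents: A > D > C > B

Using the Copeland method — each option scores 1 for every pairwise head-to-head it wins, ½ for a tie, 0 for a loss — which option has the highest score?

A

D: beats C; loses to B and A → score 1.
C: beats B; loses to D and A → score 1.
B: beats D; loses to C and A → score 1.
A: beats D, C, and B → score 3.
A has the best pairwise record.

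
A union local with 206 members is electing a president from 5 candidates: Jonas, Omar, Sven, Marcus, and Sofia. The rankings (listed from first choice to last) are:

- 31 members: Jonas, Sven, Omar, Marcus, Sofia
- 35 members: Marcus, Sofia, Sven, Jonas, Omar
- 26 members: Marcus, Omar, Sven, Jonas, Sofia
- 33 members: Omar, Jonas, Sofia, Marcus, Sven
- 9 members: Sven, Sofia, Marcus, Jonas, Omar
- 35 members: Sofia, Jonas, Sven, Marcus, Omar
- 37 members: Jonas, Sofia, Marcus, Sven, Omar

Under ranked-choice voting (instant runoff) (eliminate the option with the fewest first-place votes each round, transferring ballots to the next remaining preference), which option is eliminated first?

Round 1: Jonas 68, Omar 33, Sven 9, Marcus 61, Sofia 35. Eliminate Sven.

Sven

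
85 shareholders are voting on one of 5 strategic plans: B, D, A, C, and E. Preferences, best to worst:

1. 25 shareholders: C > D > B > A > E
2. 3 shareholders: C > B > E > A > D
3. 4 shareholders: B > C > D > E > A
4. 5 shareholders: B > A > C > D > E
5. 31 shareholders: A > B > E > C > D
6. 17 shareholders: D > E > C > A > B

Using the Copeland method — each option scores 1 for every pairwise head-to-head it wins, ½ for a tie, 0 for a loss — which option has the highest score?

B: beats D and E; loses to A and C → score 2.
D: beats A and E; loses to B and C → score 2.
A: beats B and E; loses to D and C → score 2.
C: beats B, D, and A; loses to E → score 3.
E: beats C; loses to B, D, and A → score 1.
C has the best pairwise record.

C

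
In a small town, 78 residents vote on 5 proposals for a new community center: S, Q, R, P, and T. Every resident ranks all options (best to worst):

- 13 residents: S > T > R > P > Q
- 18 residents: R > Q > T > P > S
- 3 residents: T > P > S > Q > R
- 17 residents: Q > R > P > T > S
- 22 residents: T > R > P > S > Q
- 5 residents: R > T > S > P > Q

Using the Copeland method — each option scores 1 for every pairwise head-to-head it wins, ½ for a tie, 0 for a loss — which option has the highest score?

S: beats Q; loses to R, P, and T → score 1.
Q: loses to S, R, P, and T → score 0.
R: beats S, Q, P, and T → score 4.
P: beats S and Q; loses to R and T → score 2.
T: beats S, Q, and P; loses to R → score 3.
R has the best pairwise record.

R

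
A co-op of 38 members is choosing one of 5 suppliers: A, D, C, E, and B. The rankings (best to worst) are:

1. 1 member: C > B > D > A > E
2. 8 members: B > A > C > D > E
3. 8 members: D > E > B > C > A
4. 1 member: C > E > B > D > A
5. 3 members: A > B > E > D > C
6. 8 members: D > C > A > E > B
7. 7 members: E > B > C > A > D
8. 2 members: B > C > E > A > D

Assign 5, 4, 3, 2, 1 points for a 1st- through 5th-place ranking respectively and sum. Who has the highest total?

A: 1·2 + 8·4 + 8·1 + 1·1 + 3·5 + 8·3 + 7·2 + 2·2 = 100
D: 1·3 + 8·2 + 8·5 + 1·2 + 3·2 + 8·5 + 7·1 + 2·1 = 116
C: 1·5 + 8·3 + 8·2 + 1·5 + 3·1 + 8·4 + 7·3 + 2·4 = 114
E: 1·1 + 8·1 + 8·4 + 1·4 + 3·3 + 8·2 + 7·5 + 2·3 = 111
B: 1·4 + 8·5 + 8·3 + 1·3 + 3·4 + 8·1 + 7·4 + 2·5 = 129
B has the highest Borda score (129).

B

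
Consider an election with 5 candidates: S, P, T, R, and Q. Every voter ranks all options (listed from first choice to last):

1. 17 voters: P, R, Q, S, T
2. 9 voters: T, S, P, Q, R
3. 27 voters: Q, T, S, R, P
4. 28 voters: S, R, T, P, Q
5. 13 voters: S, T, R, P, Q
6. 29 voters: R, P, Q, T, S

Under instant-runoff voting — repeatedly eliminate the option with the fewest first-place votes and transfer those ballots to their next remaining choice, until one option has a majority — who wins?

Round 1: S 41, P 17, T 9, R 29, Q 27. Eliminate T.
Round 2: S 50, P 17, R 29, Q 27. Eliminate P.
Round 3: S 50, R 46, Q 27. Eliminate Q.
Round 4: S 77, R 46. S has a majority.

S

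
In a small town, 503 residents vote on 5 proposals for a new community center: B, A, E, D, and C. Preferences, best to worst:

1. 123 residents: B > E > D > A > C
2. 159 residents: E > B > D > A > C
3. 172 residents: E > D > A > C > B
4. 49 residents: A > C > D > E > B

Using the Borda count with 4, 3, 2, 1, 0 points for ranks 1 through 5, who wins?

E

B: 123·4 + 159·3 + 172·0 + 49·0 = 969
A: 123·1 + 159·1 + 172·2 + 49·4 = 822
E: 123·3 + 159·4 + 172·4 + 49·1 = 1742
D: 123·2 + 159·2 + 172·3 + 49·2 = 1178
C: 123·0 + 159·0 + 172·1 + 49·3 = 319
E has the highest Borda score (1742).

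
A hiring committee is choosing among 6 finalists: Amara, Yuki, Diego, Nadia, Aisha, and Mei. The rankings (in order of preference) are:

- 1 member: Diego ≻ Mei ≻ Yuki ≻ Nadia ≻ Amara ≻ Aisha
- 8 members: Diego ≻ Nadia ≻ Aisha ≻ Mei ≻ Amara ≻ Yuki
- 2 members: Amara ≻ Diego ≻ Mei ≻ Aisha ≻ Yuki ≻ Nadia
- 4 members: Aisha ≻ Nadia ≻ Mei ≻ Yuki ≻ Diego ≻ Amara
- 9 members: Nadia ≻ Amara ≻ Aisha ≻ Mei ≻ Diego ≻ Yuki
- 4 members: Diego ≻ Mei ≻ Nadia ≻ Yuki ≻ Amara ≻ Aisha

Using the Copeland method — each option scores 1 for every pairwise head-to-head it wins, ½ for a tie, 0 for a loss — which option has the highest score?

Amara: beats Yuki and Aisha; loses to Diego, Nadia, and Mei → score 2.
Yuki: loses to Amara, Diego, Nadia, Aisha, and Mei → score 0.
Diego: beats Amara, Yuki, Nadia, Aisha, and Mei → score 5.
Nadia: beats Amara, Yuki, Aisha, and Mei; loses to Diego → score 4.
Aisha: beats Yuki and Mei; loses to Amara, Diego, and Nadia → score 2.
Mei: beats Amara and Yuki; loses to Diego, Nadia, and Aisha → score 2.
Diego has the best pairwise record.

Diego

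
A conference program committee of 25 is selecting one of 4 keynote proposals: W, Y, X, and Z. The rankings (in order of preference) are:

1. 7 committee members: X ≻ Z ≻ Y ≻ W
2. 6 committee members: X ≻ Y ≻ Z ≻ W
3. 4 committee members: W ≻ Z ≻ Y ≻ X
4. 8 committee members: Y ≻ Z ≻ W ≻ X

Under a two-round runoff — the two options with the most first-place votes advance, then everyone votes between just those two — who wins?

Round 1 first-place votes: W 4, Y 8, X 13, Z 0.
X and Y advance.
Runoff: X is preferred to Y by 13 voters; Y by 12.
X wins the runoff.

X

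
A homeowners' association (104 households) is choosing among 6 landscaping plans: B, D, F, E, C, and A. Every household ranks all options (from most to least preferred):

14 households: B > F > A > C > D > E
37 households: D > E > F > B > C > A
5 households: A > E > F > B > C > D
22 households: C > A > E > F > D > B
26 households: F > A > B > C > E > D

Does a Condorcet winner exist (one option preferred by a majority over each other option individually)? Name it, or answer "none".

none

Checking pairwise contests:
D beats B 59–45.
F beats D 67–37.
E beats F 64–40.
C beats E 62–42.
B beats C 82–22.
F beats A 77–27.
Every option loses at least one head-to-head, so there is no Condorcet winner.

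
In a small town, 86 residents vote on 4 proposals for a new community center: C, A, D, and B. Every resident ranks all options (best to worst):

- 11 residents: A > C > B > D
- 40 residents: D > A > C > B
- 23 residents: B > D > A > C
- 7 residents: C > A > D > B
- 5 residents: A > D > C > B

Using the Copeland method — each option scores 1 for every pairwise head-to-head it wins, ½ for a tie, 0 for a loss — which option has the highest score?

D

C: beats B; loses to A and D → score 1.
A: beats C and B; loses to D → score 2.
D: beats C, A, and B → score 3.
B: loses to C, A, and D → score 0.
D has the best pairwise record.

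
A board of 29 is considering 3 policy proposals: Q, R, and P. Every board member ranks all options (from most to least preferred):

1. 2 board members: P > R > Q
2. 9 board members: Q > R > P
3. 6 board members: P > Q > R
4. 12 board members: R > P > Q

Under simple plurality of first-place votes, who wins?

First-place votes: Q 9, R 12, P 8.
R has the most first-place votes.

R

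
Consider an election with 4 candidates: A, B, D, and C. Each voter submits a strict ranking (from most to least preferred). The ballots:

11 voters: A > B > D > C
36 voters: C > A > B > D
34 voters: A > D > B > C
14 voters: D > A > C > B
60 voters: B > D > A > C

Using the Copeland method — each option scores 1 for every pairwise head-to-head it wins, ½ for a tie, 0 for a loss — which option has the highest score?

A: beats B, D, and C → score 3.
B: beats D and C; loses to A → score 2.
D: beats C; loses to A and B → score 1.
C: loses to A, B, and D → score 0.
A has the best pairwise record.

A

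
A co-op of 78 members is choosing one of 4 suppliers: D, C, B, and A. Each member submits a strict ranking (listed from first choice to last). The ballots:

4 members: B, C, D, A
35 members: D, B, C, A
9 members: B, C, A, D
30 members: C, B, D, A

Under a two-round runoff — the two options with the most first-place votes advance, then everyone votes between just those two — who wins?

C

Round 1 first-place votes: D 35, C 30, B 13, A 0.
D and C advance.
Runoff: D is preferred to C by 35 voters; C by 43.
C wins the runoff.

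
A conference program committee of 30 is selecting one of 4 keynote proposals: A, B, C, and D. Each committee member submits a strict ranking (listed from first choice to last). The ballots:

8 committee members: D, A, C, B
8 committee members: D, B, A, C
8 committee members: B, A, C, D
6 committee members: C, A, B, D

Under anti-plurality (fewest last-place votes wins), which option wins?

Last-place votes: A 0, B 8, C 8, D 14.
A is ranked last by the fewest voters, so A wins.

A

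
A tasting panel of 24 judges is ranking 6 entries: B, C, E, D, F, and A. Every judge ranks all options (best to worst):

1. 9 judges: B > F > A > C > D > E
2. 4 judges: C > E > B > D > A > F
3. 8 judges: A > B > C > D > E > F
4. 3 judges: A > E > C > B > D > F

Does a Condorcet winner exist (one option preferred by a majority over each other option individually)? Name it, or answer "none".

B vs C: 17–7 for B.
B vs E: 17–7 for B.
B vs D: 24–0 for B.
B vs F: 24–0 for B.
B vs A: 13–11 for B.
B beats every other option head-to-head.

B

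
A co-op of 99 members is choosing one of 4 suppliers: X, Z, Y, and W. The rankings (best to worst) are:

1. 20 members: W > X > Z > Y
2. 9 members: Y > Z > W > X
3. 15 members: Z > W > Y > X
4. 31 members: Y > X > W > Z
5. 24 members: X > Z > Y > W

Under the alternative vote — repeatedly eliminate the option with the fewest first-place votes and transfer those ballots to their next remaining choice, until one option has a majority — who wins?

Round 1: X 24, Z 15, Y 40, W 20. Eliminate Z.
Round 2: X 24, Y 40, W 35. Eliminate X.
Round 3: Y 64, W 35. Y has a majority.

Y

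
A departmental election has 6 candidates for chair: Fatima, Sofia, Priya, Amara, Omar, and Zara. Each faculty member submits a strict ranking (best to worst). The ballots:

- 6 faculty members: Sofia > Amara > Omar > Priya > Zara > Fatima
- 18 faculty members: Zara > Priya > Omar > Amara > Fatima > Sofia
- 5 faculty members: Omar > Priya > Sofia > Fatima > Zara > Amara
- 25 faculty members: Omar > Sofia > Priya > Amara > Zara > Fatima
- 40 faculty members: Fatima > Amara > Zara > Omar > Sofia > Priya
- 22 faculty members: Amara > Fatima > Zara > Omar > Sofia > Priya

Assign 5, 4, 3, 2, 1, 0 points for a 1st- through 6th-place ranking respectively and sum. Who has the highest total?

Fatima: 6·0 + 18·1 + 5·2 + 25·0 + 40·5 + 22·4 = 316
Sofia: 6·5 + 18·0 + 5·3 + 25·4 + 40·1 + 22·1 = 207
Priya: 6·2 + 18·4 + 5·4 + 25·3 + 40·0 + 22·0 = 179
Amara: 6·4 + 18·2 + 5·0 + 25·2 + 40·4 + 22·5 = 380
Omar: 6·3 + 18·3 + 5·5 + 25·5 + 40·2 + 22·2 = 346
Zara: 6·1 + 18·5 + 5·1 + 25·1 + 40·3 + 22·3 = 312
Amara has the highest Borda score (380).

Amara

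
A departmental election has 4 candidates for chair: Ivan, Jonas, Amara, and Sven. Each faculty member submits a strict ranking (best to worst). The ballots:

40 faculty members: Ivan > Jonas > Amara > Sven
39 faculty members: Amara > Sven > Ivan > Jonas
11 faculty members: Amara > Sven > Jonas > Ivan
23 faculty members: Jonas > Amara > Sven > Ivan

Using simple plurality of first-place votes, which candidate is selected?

Amara

First-place votes: Ivan 40, Jonas 23, Amara 50, Sven 0.
Amara has the most first-place votes.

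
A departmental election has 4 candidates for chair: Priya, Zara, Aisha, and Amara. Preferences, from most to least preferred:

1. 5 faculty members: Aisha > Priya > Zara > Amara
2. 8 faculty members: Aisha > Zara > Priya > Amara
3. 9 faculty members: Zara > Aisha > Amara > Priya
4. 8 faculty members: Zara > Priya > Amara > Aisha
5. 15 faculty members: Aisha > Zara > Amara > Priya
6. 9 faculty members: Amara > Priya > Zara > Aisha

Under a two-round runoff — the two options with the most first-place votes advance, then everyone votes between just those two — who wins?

Round 1 first-place votes: Priya 0, Zara 17, Aisha 28, Amara 9.
Aisha and Zara advance.
Runoff: Aisha is preferred to Zara by 28 voters; Zara by 26.
Aisha wins the runoff.

Aisha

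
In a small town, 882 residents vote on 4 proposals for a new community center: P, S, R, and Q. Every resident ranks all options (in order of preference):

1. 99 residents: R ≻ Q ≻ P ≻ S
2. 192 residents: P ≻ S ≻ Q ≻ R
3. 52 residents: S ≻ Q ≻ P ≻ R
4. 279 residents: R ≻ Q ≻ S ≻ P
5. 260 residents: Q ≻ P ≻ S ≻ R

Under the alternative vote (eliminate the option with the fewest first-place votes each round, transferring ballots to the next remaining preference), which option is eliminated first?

Round 1: P 192, S 52, R 378, Q 260. Eliminate S.

S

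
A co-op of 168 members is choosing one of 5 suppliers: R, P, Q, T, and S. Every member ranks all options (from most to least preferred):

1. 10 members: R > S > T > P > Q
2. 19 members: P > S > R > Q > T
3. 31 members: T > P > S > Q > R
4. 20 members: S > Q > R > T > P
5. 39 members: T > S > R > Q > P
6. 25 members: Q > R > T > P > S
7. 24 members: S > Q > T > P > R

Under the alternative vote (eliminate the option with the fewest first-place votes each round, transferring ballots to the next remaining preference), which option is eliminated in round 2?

P

Round 1: R 10, P 19, Q 25, T 70, S 44. Eliminate R.
Round 2: P 19, Q 25, T 70, S 54. Eliminate P.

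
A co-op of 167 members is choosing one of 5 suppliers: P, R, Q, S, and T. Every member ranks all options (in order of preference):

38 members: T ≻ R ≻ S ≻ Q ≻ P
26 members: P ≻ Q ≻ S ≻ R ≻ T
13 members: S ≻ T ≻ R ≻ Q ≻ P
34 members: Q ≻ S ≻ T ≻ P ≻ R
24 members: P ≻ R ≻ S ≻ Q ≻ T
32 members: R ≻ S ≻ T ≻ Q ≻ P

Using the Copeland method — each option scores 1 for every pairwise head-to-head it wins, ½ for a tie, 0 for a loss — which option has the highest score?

P: beats R; loses to Q, S, and T → score 1.
R: beats Q and S; loses to P and T → score 2.
Q: beats P and T; loses to R and S → score 2.
S: beats P, Q, and T; loses to R → score 3.
T: beats P and R; loses to Q and S → score 2.
S has the best pairwise record.

S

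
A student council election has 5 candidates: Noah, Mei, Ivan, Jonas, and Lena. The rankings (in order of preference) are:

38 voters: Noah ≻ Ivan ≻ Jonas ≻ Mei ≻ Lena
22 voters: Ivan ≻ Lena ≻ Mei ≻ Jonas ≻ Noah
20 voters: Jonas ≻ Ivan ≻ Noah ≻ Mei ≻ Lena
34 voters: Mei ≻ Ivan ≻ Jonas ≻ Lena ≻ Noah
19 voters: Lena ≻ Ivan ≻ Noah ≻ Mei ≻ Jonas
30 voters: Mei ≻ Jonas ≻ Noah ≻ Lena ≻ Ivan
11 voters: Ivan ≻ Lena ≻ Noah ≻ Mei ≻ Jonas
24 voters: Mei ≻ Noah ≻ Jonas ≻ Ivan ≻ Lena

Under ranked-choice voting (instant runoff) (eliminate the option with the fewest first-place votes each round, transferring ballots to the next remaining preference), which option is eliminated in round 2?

Round 1: Noah 38, Mei 88, Ivan 33, Jonas 20, Lena 19. Eliminate Lena.
Round 2: Noah 38, Mei 88, Ivan 52, Jonas 20. Eliminate Jonas.

Jonas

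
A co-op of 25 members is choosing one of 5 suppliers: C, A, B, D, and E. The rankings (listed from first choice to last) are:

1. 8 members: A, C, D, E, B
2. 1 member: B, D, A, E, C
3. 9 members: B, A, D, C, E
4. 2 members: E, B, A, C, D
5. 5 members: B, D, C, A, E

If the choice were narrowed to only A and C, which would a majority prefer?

Voters preferring A to C: 20; preferring C to A: 5.
A wins the head-to-head.

A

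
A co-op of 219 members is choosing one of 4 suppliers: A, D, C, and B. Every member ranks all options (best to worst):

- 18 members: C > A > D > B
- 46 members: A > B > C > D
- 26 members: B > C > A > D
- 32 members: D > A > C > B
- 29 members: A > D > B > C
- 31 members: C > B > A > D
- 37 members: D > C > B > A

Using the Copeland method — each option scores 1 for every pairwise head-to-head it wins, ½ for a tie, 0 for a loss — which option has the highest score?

C

A: beats D and B; loses to C → score 2.
D: beats B; loses to A and C → score 1.
C: beats A, D, and B → score 3.
B: loses to A, D, and C → score 0.
C has the best pairwise record.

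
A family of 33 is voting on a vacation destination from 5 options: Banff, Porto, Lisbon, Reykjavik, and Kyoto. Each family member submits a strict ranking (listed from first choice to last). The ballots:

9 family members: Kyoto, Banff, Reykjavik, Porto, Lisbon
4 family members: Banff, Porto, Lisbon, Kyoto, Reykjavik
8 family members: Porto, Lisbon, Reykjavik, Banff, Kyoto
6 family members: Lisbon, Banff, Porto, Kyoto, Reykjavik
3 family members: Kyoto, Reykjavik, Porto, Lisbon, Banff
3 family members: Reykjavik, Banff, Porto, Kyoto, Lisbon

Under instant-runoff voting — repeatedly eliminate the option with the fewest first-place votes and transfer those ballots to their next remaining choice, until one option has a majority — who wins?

Round 1: Banff 4, Porto 8, Lisbon 6, Reykjavik 3, Kyoto 12. Eliminate Reykjavik.
Round 2: Banff 7, Porto 8, Lisbon 6, Kyoto 12. Eliminate Lisbon.
Round 3: Banff 13, Porto 8, Kyoto 12. Eliminate Porto.
Round 4: Banff 21, Kyoto 12. Banff has a majority.

Banff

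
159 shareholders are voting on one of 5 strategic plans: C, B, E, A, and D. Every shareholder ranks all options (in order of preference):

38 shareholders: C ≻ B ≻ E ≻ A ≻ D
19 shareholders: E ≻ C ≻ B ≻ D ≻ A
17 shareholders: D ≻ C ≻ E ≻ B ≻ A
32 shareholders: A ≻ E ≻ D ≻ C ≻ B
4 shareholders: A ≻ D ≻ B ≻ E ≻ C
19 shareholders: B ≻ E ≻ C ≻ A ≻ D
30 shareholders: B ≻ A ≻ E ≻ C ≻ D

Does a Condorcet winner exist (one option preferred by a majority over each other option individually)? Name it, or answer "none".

Checking pairwise contests:
E beats C 104–55.
C beats B 106–53.
B beats E 91–68.
C beats A 93–66.
C beats D 106–53.
Every option loses at least one head-to-head, so there is no Condorcet winner.

none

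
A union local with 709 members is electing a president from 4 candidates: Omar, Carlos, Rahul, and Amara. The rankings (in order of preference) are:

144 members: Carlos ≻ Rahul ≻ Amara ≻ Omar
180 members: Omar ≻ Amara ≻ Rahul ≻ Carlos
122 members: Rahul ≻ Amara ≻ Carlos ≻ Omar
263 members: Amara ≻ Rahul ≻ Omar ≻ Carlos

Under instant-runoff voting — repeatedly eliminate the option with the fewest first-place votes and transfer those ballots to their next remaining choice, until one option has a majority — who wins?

Amara

Round 1: Omar 180, Carlos 144, Rahul 122, Amara 263. Eliminate Rahul.
Round 2: Omar 180, Carlos 144, Amara 385. Amara has a majority.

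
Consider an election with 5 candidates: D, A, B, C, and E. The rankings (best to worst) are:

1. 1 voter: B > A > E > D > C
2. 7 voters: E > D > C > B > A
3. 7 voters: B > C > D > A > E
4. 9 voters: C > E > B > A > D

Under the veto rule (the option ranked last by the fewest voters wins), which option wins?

Last-place votes: D 9, A 7, B 0, C 1, E 7.
B is ranked last by the fewest voters, so B wins.

B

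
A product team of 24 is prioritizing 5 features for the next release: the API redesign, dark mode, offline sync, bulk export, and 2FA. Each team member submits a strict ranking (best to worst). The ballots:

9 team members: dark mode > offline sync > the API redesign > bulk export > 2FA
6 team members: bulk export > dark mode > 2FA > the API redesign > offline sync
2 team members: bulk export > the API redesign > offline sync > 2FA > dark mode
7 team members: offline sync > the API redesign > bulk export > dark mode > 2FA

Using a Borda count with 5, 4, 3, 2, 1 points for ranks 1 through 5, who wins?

dark mode

the API redesign: 9·3 + 6·2 + 2·4 + 7·4 = 75
dark mode: 9·5 + 6·4 + 2·1 + 7·2 = 85
offline sync: 9·4 + 6·1 + 2·3 + 7·5 = 83
bulk export: 9·2 + 6·5 + 2·5 + 7·3 = 79
2FA: 9·1 + 6·3 + 2·2 + 7·1 = 38
dark mode has the highest Borda score (85).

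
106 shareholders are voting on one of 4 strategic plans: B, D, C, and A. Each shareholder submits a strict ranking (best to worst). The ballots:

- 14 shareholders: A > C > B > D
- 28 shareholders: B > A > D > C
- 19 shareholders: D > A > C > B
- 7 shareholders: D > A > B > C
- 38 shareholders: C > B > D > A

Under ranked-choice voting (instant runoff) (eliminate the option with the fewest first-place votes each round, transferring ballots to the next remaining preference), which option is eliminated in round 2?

D

Round 1: B 28, D 26, C 38, A 14. Eliminate A.
Round 2: B 28, D 26, C 52. Eliminate D.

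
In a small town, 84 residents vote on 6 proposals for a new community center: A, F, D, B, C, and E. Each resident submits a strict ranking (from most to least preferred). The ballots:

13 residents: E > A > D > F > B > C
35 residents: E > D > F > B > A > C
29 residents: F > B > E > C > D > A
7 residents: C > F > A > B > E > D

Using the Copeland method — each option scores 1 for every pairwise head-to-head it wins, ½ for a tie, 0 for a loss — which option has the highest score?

E

A: beats C; loses to F, D, B, and E → score 1.
F: beats A, B, and C; loses to D and E → score 3.
D: beats A, F, B, and C; loses to E → score 4.
B: beats A and C; loses to F, D, and E → score 2.
C: loses to A, F, D, B, and E → score 0.
E: beats A, F, D, B, and C → score 5.
E has the best pairwise record.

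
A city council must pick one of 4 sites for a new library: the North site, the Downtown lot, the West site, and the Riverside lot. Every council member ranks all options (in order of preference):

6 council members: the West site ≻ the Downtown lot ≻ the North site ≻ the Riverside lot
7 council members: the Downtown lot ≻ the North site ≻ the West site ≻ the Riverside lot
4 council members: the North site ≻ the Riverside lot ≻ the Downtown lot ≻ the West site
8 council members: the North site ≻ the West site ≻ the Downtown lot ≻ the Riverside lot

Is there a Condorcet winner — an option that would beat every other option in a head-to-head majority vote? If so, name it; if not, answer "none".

Checking pairwise contests:
the Downtown lot beats the North site 13–12.
the West site beats the Downtown lot 14–11.
the North site beats the West site 19–6.
the North site beats the Riverside lot 25–0.
Every option loses at least one head-to-head, so there is no Condorcet winner.

none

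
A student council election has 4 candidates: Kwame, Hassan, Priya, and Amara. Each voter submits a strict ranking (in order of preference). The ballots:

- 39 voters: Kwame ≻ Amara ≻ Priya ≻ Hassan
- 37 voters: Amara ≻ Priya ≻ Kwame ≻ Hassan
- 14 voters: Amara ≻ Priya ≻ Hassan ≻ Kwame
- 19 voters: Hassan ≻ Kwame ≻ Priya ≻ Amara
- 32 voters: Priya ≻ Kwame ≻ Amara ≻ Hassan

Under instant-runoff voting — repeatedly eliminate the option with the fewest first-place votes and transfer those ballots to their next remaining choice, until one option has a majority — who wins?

Kwame

Round 1: Kwame 39, Hassan 19, Priya 32, Amara 51. Eliminate Hassan.
Round 2: Kwame 58, Priya 32, Amara 51. Eliminate Priya.
Round 3: Kwame 90, Amara 51. Kwame has a majority.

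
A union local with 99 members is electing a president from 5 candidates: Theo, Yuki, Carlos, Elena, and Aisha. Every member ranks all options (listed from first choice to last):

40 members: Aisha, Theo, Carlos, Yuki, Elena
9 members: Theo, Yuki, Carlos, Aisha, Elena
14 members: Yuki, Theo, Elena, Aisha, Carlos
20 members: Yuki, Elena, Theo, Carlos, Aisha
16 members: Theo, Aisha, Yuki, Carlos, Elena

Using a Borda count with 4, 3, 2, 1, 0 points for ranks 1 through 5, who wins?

Theo: 40·3 + 9·4 + 14·3 + 20·2 + 16·4 = 302
Yuki: 40·1 + 9·3 + 14·4 + 20·4 + 16·2 = 235
Carlos: 40·2 + 9·2 + 14·0 + 20·1 + 16·1 = 134
Elena: 40·0 + 9·0 + 14·2 + 20·3 + 16·0 = 88
Aisha: 40·4 + 9·1 + 14·1 + 20·0 + 16·3 = 231
Theo has the highest Borda score (302).

Theo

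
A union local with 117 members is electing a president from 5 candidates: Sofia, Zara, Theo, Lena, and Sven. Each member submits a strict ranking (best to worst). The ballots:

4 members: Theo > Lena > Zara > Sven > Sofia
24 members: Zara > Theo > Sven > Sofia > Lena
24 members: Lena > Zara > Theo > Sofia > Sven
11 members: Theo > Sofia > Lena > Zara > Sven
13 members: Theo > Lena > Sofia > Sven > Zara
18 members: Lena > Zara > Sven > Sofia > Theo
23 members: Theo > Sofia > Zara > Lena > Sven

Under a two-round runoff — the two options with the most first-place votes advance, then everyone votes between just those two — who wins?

Theo

Round 1 first-place votes: Sofia 0, Zara 24, Theo 51, Lena 42, Sven 0.
Theo and Lena advance.
Runoff: Theo is preferred to Lena by 75 voters; Lena by 42.
Theo wins the runoff.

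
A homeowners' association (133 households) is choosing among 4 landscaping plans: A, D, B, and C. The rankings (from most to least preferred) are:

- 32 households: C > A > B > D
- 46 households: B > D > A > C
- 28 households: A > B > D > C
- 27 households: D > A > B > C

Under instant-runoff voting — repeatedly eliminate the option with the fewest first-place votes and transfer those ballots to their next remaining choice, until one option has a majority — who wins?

A

Round 1: A 28, D 27, B 46, C 32. Eliminate D.
Round 2: A 55, B 46, C 32. Eliminate C.
Round 3: A 87, B 46. A has a majority.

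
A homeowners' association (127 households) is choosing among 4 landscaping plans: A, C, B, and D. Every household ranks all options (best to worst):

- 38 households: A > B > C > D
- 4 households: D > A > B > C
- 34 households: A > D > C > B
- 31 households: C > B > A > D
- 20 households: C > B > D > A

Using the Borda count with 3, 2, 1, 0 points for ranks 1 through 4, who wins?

A: 38·3 + 4·2 + 34·3 + 31·1 + 20·0 = 255
C: 38·1 + 4·0 + 34·1 + 31·3 + 20·3 = 225
B: 38·2 + 4·1 + 34·0 + 31·2 + 20·2 = 182
D: 38·0 + 4·3 + 34·2 + 31·0 + 20·1 = 100
A has the highest Borda score (255).

A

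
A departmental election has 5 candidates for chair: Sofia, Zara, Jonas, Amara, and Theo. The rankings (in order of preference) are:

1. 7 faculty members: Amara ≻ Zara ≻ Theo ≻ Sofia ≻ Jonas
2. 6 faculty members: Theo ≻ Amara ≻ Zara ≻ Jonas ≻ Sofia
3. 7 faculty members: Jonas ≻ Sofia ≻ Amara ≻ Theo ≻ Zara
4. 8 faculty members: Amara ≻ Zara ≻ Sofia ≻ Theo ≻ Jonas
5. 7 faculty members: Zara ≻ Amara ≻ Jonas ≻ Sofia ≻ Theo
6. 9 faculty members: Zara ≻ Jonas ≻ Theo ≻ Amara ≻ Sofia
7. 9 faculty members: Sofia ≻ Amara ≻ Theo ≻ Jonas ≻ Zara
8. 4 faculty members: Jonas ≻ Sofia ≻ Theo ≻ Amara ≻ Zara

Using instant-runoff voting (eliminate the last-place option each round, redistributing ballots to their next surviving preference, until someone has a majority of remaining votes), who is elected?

Amara

Round 1: Sofia 9, Zara 16, Jonas 11, Amara 15, Theo 6. Eliminate Theo.
Round 2: Sofia 9, Zara 16, Jonas 11, Amara 21. Eliminate Sofia.
Round 3: Zara 16, Jonas 11, Amara 30. Amara has a majority.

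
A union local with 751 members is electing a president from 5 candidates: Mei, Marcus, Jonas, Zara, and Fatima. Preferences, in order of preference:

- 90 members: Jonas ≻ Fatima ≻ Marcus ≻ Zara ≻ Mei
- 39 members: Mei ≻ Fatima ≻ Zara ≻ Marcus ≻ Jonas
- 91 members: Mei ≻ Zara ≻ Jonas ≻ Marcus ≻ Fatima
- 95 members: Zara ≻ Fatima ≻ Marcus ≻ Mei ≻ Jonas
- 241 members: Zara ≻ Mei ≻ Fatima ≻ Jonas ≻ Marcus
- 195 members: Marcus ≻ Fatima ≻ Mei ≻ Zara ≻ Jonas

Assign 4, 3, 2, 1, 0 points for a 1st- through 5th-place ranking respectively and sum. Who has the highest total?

Mei: 90·0 + 39·4 + 91·4 + 95·1 + 241·3 + 195·2 = 1728
Marcus: 90·2 + 39·1 + 91·1 + 95·2 + 241·0 + 195·4 = 1280
Jonas: 90·4 + 39·0 + 91·2 + 95·0 + 241·1 + 195·0 = 783
Zara: 90·1 + 39·2 + 91·3 + 95·4 + 241·4 + 195·1 = 1980
Fatima: 90·3 + 39·3 + 91·0 + 95·3 + 241·2 + 195·3 = 1739
Zara has the highest Borda score (1980).

Zara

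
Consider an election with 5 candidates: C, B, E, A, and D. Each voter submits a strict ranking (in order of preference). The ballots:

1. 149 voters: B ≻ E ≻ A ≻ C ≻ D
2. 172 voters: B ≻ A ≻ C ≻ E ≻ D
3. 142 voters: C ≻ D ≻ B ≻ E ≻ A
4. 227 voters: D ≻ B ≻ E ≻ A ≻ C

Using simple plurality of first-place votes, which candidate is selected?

B

First-place votes: C 142, B 321, E 0, A 0, D 227.
B has the most first-place votes.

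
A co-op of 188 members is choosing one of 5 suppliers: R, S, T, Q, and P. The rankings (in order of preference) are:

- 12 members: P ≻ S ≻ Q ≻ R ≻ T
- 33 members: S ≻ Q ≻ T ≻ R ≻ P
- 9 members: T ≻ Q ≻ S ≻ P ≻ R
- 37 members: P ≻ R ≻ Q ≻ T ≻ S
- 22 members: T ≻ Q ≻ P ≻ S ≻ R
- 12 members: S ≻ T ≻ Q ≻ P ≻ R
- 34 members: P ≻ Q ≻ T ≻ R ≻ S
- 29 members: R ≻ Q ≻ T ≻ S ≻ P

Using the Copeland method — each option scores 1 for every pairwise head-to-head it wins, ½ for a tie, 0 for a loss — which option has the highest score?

R: beats S; loses to T, Q, and P → score 1.
S: loses to R, T, Q, and P → score 0.
T: beats R, S, and P; loses to Q → score 3.
Q: beats R, S, T, and P → score 4.
P: beats R and S; loses to T and Q → score 2.
Q has the best pairwise record.

Q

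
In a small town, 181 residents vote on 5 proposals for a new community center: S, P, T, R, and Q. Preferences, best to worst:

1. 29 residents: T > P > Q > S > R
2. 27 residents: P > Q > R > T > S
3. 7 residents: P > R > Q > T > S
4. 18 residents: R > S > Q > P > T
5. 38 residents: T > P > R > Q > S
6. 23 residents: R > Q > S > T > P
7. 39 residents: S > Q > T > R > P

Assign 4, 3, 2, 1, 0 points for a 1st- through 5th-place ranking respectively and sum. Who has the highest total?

S: 29·1 + 27·0 + 7·0 + 18·3 + 38·0 + 23·2 + 39·4 = 285
P: 29·3 + 27·4 + 7·4 + 18·1 + 38·3 + 23·0 + 39·0 = 355
T: 29·4 + 27·1 + 7·1 + 18·0 + 38·4 + 23·1 + 39·2 = 403
R: 29·0 + 27·2 + 7·3 + 18·4 + 38·2 + 23·4 + 39·1 = 354
Q: 29·2 + 27·3 + 7·2 + 18·2 + 38·1 + 23·3 + 39·3 = 413
Q has the highest Borda score (413).

Q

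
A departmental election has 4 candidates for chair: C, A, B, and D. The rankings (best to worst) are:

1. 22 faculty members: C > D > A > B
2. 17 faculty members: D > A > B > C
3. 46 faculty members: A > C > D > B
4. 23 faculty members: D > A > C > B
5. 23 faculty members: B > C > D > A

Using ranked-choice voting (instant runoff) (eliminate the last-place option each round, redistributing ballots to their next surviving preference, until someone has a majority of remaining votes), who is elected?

Round 1: C 22, A 46, B 23, D 40. Eliminate C.
Round 2: A 46, B 23, D 62. Eliminate B.
Round 3: A 46, D 85. D has a majority.

D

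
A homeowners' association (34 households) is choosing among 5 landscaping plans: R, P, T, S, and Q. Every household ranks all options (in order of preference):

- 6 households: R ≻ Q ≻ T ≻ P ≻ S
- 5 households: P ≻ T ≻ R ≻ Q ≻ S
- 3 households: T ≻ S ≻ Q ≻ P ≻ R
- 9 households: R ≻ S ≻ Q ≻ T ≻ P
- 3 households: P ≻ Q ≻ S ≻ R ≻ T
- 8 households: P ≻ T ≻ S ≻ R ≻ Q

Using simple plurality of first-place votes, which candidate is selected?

First-place votes: R 15, P 16, T 3, S 0, Q 0.
P has the most first-place votes.

P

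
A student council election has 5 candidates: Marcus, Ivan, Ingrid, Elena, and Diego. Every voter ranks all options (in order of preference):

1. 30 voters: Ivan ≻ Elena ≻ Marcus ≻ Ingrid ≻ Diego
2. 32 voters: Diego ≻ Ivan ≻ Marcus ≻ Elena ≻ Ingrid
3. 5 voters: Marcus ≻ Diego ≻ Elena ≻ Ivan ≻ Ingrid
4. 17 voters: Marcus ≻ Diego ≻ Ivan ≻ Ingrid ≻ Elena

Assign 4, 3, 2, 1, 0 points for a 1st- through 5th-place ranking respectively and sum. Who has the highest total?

Ivan

Marcus: 30·2 + 32·2 + 5·4 + 17·4 = 212
Ivan: 30·4 + 32·3 + 5·1 + 17·2 = 255
Ingrid: 30·1 + 32·0 + 5·0 + 17·1 = 47
Elena: 30·3 + 32·1 + 5·2 + 17·0 = 132
Diego: 30·0 + 32·4 + 5·3 + 17·3 = 194
Ivan has the highest Borda score (255).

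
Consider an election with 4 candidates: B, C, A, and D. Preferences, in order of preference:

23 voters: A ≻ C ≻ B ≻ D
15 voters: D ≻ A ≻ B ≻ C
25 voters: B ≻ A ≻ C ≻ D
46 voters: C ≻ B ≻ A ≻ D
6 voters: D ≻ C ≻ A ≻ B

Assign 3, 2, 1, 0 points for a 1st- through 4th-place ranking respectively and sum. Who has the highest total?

C

B: 23·1 + 15·1 + 25·3 + 46·2 + 6·0 = 205
C: 23·2 + 15·0 + 25·1 + 46·3 + 6·2 = 221
A: 23·3 + 15·2 + 25·2 + 46·1 + 6·1 = 201
D: 23·0 + 15·3 + 25·0 + 46·0 + 6·3 = 63
C has the highest Borda score (221).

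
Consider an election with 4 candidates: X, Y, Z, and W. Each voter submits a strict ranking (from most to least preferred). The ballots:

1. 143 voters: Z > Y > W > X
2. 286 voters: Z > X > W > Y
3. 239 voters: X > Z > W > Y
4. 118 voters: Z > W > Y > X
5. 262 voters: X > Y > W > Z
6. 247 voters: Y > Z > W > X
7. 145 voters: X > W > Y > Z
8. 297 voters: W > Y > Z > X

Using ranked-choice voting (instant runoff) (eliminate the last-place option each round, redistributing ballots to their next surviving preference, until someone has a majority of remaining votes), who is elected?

Z

Round 1: X 646, Y 247, Z 547, W 297. Eliminate Y.
Round 2: X 646, Z 794, W 297. Eliminate W.
Round 3: X 646, Z 1091. Z has a majority.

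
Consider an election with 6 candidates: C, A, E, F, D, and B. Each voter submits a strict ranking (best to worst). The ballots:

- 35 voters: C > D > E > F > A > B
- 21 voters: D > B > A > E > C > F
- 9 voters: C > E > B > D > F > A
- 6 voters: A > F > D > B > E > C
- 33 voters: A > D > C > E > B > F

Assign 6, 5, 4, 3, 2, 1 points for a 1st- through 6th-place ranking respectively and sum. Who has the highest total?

D

C: 35·6 + 21·2 + 9·6 + 6·1 + 33·4 = 444
A: 35·2 + 21·4 + 9·1 + 6·6 + 33·6 = 397
E: 35·4 + 21·3 + 9·5 + 6·2 + 33·3 = 359
F: 35·3 + 21·1 + 9·2 + 6·5 + 33·1 = 207
D: 35·5 + 21·6 + 9·3 + 6·4 + 33·5 = 517
B: 35·1 + 21·5 + 9·4 + 6·3 + 33·2 = 260
D has the highest Borda score (517).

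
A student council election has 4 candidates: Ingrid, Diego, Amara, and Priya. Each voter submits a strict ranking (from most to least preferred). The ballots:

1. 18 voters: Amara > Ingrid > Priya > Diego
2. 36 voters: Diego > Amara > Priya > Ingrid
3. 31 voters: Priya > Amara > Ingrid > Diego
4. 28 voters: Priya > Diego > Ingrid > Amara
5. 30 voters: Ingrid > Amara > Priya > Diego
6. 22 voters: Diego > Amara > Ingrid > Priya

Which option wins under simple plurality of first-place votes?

Priya

First-place votes: Ingrid 30, Diego 58, Amara 18, Priya 59.
Priya has the most first-place votes.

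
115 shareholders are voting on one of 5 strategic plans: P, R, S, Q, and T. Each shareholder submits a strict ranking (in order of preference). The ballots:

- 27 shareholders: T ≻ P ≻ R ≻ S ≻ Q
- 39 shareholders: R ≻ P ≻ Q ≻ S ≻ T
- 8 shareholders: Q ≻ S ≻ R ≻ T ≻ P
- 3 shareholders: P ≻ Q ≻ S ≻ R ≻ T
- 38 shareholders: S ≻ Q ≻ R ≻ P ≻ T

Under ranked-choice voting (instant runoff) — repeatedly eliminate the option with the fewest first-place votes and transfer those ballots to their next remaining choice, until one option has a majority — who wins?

Round 1: P 3, R 39, S 38, Q 8, T 27. Eliminate P.
Round 2: R 39, S 38, Q 11, T 27. Eliminate Q.
Round 3: R 39, S 49, T 27. Eliminate T.
Round 4: R 66, S 49. R has a majority.

R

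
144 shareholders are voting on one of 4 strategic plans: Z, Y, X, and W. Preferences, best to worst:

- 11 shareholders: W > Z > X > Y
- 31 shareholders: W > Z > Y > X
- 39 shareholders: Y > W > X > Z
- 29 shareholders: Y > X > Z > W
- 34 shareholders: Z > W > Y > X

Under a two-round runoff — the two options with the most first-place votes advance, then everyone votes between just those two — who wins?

W

Round 1 first-place votes: Z 34, Y 68, X 0, W 42.
Y and W advance.
Runoff: Y is preferred to W by 68 voters; W by 76.
W wins the runoff.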